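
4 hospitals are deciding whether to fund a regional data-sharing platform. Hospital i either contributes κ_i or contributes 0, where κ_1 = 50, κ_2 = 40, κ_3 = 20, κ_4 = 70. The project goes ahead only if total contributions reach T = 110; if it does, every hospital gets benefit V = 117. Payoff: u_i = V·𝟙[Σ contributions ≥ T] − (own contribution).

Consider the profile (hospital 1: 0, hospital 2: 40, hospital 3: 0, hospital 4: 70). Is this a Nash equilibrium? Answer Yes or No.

Yes

Total = 110 ≥ 110: provided.
Hospital 1 (pledges 0, payoff 117): pledging 50 → total 160, payoff 67. No gain.
Hospital 2 (pledges 40, payoff 77): dropping to 0 → total 70, payoff 0. No gain.
Hospital 3 (pledges 0, payoff 117): pledging 20 → total 130, payoff 97. No gain.
Hospital 4 (pledges 70, payoff 47): dropping to 0 → total 40, payoff 0. No gain.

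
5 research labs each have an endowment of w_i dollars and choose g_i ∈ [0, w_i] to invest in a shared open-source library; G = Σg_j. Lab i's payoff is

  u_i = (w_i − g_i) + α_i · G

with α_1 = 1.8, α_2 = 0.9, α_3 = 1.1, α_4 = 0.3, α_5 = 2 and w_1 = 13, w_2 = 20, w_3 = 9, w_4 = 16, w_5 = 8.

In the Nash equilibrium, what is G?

∂u_i/∂g_i = α_i − 1, so lab i contributes w_i if α_i > 1, else 0.
α_i > 1 for i ∈ {1, 3, 5}; NE contributions (13, 0, 9, 0, 8), G = 30.

30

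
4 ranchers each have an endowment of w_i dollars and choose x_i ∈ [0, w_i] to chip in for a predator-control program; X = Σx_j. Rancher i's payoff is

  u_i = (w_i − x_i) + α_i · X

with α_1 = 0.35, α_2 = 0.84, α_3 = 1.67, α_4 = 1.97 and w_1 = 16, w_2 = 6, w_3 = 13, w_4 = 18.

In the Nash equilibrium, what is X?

∂u_i/∂x_i = α_i − 1, so rancher i contributes w_i if α_i > 1, else 0.
α_i > 1 for i ∈ {3, 4}; NE contributions (0, 0, 13, 18), X = 31.

31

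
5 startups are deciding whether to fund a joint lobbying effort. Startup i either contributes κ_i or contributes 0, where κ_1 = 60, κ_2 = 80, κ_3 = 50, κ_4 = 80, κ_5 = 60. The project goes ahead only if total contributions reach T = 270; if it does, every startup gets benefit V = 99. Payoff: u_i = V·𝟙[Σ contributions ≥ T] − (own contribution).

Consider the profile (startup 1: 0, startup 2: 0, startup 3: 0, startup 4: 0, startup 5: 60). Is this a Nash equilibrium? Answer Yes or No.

No

Total = 60 < 270: not provided.
Startup 1 (pledges 0, payoff 0): pledging 60 → total 120, payoff -60. No gain.
Startup 2 (pledges 0, payoff 0): pledging 80 → total 140, payoff -80. No gain.
Startup 3 (pledges 0, payoff 0): pledging 50 → total 110, payoff -50. No gain.
Startup 4 (pledges 0, payoff 0): pledging 80 → total 140, payoff -80. No gain.
Startup 5 (pledges 60, payoff -60): dropping to 0 → total 0, payoff 0. Profitable deviation.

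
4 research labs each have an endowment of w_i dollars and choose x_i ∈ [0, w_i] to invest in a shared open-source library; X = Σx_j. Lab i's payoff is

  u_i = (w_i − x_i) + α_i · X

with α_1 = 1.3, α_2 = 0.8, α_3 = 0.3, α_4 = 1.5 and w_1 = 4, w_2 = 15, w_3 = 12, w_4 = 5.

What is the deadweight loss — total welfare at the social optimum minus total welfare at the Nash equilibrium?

78.3

∂u_i/∂x_i = α_i − 1, so lab i contributes w_i if α_i > 1, else 0.
α_i > 1 for i ∈ {1, 4}; NE contributions (4, 0, 0, 5), X = 9.
W^NE = Σw_i − X^NE + (Σα_i)·X^NE = 36 + 2.9·9 = 62.1.
Planner: ∂(Σu_j)/∂x_i = Σα_j − 1 = 2.9 > 0, so everyone contributes w_i; X^SO = 36, W^SO = 36 + 2.9·36 = 140.4.
Deadweight loss = 78.3.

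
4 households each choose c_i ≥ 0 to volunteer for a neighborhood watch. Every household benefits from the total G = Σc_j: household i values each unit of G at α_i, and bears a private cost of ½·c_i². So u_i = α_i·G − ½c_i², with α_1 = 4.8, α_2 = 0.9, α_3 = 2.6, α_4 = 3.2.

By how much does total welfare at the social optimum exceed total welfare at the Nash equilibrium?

152.675

Household i's FOC: ∂u_i/∂c_i = α_i − c_i = 0, so c_i* = α_i.
NE contributions = (4.8, 0.9, 2.6, 3.2); G = 11.5.
W^NE = (Σα)·G − ½Σα_i² = 11.5² − ½·40.85 = 111.825.
Planner sets c_i = Σα_j = 11.5 for every i, so G^SO = 4·11.5 = 46.
W^SO = (Σα)·G^SO − ½·4·(Σα)² = (4/2)·11.5² = 264.5.
Deadweight loss = W^SO − W^NE = 152.675.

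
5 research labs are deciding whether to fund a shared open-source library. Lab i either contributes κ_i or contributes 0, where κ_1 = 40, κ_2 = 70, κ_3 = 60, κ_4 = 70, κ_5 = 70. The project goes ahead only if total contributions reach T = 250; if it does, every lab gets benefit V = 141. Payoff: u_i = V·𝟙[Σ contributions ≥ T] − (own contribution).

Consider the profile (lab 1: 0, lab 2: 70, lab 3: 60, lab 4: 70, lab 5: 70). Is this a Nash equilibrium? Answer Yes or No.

Total = 270 ≥ 250: provided.
Lab 1 (pledges 0, payoff 141): pledging 40 → total 310, payoff 101. No gain.
Lab 2 (pledges 70, payoff 71): dropping to 0 → total 200, payoff 0. No gain.
Lab 3 (pledges 60, payoff 81): dropping to 0 → total 210, payoff 0. No gain.
Lab 4 (pledges 70, payoff 71): dropping to 0 → total 200, payoff 0. No gain.
Lab 5 (pledges 70, payoff 71): dropping to 0 → total 200, payoff 0. No gain.

Yes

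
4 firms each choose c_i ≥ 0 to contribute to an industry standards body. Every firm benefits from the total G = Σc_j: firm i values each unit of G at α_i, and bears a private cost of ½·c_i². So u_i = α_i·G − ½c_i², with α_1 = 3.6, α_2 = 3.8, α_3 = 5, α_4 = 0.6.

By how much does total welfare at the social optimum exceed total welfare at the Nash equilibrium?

195.38

Firm i's FOC: ∂u_i/∂c_i = α_i − c_i = 0, so c_i* = α_i.
NE contributions = (3.6, 3.8, 5, 0.6); G = 13.
W^NE = (Σα)·G − ½Σα_i² = 13² − ½·52.76 = 142.62.
Planner sets c_i = Σα_j = 13 for every i, so G^SO = 4·13 = 52.
W^SO = (Σα)·G^SO − ½·4·(Σα)² = (4/2)·13² = 338.
Deadweight loss = W^SO − W^NE = 195.38.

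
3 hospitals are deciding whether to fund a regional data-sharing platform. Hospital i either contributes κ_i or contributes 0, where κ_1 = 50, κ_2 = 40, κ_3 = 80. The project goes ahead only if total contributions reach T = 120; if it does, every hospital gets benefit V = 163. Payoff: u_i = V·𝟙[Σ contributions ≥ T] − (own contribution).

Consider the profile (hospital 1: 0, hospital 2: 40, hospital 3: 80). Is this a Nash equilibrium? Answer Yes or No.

Total = 120 ≥ 120: provided.
Hospital 1 (pledges 0, payoff 163): pledging 50 → total 170, payoff 113. No gain.
Hospital 2 (pledges 40, payoff 123): dropping to 0 → total 80, payoff 0. No gain.
Hospital 3 (pledges 80, payoff 83): dropping to 0 → total 40, payoff 0. No gain.

Yes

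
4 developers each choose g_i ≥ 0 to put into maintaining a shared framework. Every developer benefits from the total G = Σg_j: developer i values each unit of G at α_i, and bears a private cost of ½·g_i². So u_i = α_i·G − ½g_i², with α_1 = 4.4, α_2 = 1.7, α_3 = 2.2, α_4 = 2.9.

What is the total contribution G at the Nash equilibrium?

11.2

Developer i's FOC: ∂u_i/∂g_i = α_i − g_i = 0, so g_i* = α_i.
NE contributions = (4.4, 1.7, 2.2, 2.9); G = 11.2.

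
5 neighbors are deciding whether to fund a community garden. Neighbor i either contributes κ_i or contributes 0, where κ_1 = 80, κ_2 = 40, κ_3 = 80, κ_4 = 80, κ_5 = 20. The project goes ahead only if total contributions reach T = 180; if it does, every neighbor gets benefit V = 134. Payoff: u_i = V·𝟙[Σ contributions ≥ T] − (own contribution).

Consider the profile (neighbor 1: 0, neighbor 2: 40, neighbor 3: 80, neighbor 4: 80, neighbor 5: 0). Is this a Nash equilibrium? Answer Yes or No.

Total = 200 ≥ 180: provided.
Neighbor 1 (pledges 0, payoff 134): pledging 80 → total 280, payoff 54. No gain.
Neighbor 2 (pledges 40, payoff 94): dropping to 0 → total 160, payoff 0. No gain.
Neighbor 3 (pledges 80, payoff 54): dropping to 0 → total 120, payoff 0. No gain.
Neighbor 4 (pledges 80, payoff 54): dropping to 0 → total 120, payoff 0. No gain.
Neighbor 5 (pledges 0, payoff 134): pledging 20 → total 220, payoff 114. No gain.

Yes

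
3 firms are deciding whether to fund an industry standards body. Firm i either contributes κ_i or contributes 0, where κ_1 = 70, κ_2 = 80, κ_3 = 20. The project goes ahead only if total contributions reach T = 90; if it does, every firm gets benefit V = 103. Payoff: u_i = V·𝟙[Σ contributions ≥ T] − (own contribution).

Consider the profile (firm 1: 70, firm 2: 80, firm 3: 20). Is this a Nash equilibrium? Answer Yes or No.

Total = 170 ≥ 90: provided.
Firm 1 (pledges 70, payoff 33): dropping to 0 → total 100, payoff 103. Profitable deviation.

No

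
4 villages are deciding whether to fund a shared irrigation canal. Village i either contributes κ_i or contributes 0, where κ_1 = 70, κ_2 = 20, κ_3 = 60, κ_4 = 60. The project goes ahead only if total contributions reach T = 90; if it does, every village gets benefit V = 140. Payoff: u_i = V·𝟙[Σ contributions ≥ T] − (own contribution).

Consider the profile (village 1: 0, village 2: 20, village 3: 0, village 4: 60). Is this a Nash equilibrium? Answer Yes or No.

Total = 80 < 90: not provided.
Village 1 (pledges 0, payoff 0): pledging 70 → total 150, payoff 70. Profitable deviation.

No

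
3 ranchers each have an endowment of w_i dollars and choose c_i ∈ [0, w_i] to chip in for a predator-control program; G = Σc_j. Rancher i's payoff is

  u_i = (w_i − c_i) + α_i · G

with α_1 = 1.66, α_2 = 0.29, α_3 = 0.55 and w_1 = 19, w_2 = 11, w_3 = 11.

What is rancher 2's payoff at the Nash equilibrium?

16.51

∂u_i/∂c_i = α_i − 1, so rancher i contributes w_i if α_i > 1, else 0.
α_i > 1 for i ∈ {1}; NE contributions (19, 0, 0), G = 19.
u_2 = (11 − 0) + 0.29·19 = 16.51.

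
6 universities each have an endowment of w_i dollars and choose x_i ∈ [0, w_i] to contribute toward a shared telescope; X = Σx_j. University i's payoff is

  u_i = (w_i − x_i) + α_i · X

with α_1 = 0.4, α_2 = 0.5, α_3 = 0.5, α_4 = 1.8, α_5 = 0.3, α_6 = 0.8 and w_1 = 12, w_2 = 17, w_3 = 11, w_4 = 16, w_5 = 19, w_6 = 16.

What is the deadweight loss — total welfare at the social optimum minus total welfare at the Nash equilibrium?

∂u_i/∂x_i = α_i − 1, so university i contributes w_i if α_i > 1, else 0.
α_i > 1 for i ∈ {4}; NE contributions (0, 0, 0, 16, 0, 0), X = 16.
W^NE = Σw_i − X^NE + (Σα_i)·X^NE = 91 + 3.3·16 = 143.8.
Planner: ∂(Σu_j)/∂x_i = Σα_j − 1 = 3.3 > 0, so everyone contributes w_i; X^SO = 91, W^SO = 91 + 3.3·91 = 391.3.
Deadweight loss = 247.5.

247.5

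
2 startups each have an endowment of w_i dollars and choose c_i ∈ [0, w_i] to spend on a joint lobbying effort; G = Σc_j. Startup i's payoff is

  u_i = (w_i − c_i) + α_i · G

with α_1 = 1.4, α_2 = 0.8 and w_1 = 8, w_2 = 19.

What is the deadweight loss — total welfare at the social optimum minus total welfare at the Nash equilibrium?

22.8

∂u_i/∂c_i = α_i − 1, so startup i contributes w_i if α_i > 1, else 0.
α_i > 1 for i ∈ {1}; NE contributions (8, 0), G = 8.
W^NE = Σw_i − G^NE + (Σα_i)·G^NE = 27 + 1.2·8 = 36.6.
Planner: ∂(Σu_j)/∂c_i = Σα_j − 1 = 1.2 > 0, so everyone contributes w_i; G^SO = 27, W^SO = 27 + 1.2·27 = 59.4.
Deadweight loss = 22.8.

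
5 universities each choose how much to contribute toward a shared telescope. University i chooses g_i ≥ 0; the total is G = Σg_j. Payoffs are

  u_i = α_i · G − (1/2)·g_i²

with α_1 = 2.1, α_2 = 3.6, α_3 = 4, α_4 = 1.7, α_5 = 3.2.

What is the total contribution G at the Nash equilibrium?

14.6

University i's FOC: ∂u_i/∂g_i = α_i − g_i = 0, so g_i* = α_i.
NE contributions = (2.1, 3.6, 4, 1.7, 3.2); G = 14.6.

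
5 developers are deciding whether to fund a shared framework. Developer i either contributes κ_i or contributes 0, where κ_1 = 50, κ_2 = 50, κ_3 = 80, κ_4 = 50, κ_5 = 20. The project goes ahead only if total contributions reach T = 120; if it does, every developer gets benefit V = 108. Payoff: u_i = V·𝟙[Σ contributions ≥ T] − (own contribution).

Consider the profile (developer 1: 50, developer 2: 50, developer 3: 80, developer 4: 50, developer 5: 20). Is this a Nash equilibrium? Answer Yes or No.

No

Total = 250 ≥ 120: provided.
Developer 1 (pledges 50, payoff 58): dropping to 0 → total 200, payoff 108. Profitable deviation.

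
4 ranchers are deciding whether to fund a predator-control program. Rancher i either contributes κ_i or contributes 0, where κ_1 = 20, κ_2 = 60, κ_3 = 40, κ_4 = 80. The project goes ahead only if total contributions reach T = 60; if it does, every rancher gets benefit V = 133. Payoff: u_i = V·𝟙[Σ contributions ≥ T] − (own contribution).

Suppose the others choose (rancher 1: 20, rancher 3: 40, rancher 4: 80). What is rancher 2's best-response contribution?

0

Others' total = 140 ≥ 60; contributing adds cost 60 for no extra benefit.
Best response: 0.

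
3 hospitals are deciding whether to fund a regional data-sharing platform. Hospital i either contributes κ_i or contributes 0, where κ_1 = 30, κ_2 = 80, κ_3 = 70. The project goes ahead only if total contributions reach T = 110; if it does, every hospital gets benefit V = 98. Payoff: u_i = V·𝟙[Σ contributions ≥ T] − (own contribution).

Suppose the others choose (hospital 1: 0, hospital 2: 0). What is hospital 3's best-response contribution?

0

Others' total = 0. Even contributing 70 gives 70 < 110: no benefit either way.
Best response: 0.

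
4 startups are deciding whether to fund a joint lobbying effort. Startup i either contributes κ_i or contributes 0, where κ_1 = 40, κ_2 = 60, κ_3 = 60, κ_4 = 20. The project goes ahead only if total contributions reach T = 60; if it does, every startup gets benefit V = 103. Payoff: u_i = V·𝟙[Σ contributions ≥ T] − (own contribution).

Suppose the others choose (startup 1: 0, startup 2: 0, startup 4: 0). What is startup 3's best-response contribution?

60

Others' total = 0. Contributing 60 brings total to 60 ≥ 60: gain V − κ_3 = 43.
Best response: 60.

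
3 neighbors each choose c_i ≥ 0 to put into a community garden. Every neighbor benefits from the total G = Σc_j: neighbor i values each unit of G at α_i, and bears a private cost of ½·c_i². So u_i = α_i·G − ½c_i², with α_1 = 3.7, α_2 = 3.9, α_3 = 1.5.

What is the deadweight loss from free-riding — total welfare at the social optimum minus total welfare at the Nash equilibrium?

56.98

Neighbor i's FOC: ∂u_i/∂c_i = α_i − c_i = 0, so c_i* = α_i.
NE contributions = (3.7, 3.9, 1.5); G = 9.1.
W^NE = (Σα)·G − ½Σα_i² = 9.1² − ½·31.15 = 67.235.
Planner sets c_i = Σα_j = 9.1 for every i, so G^SO = 3·9.1 = 27.3.
W^SO = (Σα)·G^SO − ½·3·(Σα)² = (3/2)·9.1² = 124.215.
Deadweight loss = W^SO − W^NE = 56.98.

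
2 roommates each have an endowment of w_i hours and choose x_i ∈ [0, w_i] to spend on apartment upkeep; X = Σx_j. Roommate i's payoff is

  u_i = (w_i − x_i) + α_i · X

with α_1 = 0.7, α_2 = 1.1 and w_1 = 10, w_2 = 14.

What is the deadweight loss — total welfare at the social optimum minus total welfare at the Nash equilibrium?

8

∂u_i/∂x_i = α_i − 1, so roommate i contributes w_i if α_i > 1, else 0.
α_i > 1 for i ∈ {2}; NE contributions (0, 14), X = 14.
W^NE = Σw_i − X^NE + (Σα_i)·X^NE = 24 + 0.8·14 = 35.2.
Planner: ∂(Σu_j)/∂x_i = Σα_j − 1 = 0.8 > 0, so everyone contributes w_i; X^SO = 24, W^SO = 24 + 0.8·24 = 43.2.
Deadweight loss = 8.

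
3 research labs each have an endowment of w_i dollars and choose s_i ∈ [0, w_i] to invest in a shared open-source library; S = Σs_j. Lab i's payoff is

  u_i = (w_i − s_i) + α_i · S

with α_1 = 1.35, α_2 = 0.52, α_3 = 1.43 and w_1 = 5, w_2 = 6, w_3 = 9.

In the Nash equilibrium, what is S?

∂u_i/∂s_i = α_i − 1, so lab i contributes w_i if α_i > 1, else 0.
α_i > 1 for i ∈ {1, 3}; NE contributions (5, 0, 9), S = 14.

14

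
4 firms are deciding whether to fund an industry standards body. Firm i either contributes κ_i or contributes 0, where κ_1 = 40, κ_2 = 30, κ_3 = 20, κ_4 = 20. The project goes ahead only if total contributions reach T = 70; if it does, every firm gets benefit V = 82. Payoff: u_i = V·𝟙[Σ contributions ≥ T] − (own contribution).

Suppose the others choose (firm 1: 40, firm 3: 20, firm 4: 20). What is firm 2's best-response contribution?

Others' total = 80 ≥ 70; contributing adds cost 30 for no extra benefit.
Best response: 0.

0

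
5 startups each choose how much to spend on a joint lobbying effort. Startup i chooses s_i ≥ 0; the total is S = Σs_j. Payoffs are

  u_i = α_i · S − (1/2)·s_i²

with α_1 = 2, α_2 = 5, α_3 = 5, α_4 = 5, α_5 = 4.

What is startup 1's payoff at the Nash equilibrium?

40

Startup i's FOC: ∂u_i/∂s_i = α_i − s_i = 0, so s_i* = α_i.
NE contributions = (2, 5, 5, 5, 4); S = 21.
u_1 = α_1·S − ½·(s_1)² = 2·21 − ½·2² = 40.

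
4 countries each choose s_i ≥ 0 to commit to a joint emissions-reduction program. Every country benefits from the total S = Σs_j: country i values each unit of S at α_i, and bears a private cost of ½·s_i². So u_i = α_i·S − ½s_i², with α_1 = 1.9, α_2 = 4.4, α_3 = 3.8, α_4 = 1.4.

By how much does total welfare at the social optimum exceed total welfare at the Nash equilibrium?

Country i's FOC: ∂u_i/∂s_i = α_i − s_i = 0, so s_i* = α_i.
NE contributions = (1.9, 4.4, 3.8, 1.4); S = 11.5.
W^NE = (Σα)·S − ½Σα_i² = 11.5² − ½·39.37 = 112.565.
Planner sets s_i = Σα_j = 11.5 for every i, so S^SO = 4·11.5 = 46.
W^SO = (Σα)·S^SO − ½·4·(Σα)² = (4/2)·11.5² = 264.5.
Deadweight loss = W^SO − W^NE = 151.935.

151.935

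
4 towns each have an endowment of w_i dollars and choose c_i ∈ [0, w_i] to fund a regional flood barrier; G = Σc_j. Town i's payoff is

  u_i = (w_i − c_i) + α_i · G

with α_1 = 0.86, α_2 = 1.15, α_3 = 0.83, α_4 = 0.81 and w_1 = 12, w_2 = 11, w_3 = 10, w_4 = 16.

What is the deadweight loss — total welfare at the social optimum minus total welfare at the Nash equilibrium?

∂u_i/∂c_i = α_i − 1, so town i contributes w_i if α_i > 1, else 0.
α_i > 1 for i ∈ {2}; NE contributions (0, 11, 0, 0), G = 11.
W^NE = Σw_i − G^NE + (Σα_i)·G^NE = 49 + 2.65·11 = 78.15.
Planner: ∂(Σu_j)/∂c_i = Σα_j − 1 = 2.65 > 0, so everyone contributes w_i; G^SO = 49, W^SO = 49 + 2.65·49 = 178.85.
Deadweight loss = 100.7.

100.7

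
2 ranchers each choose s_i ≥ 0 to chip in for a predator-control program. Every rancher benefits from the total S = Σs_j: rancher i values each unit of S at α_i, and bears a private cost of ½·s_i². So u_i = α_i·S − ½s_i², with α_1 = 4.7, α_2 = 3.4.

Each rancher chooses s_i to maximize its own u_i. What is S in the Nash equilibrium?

8.1

Rancher i's FOC: ∂u_i/∂s_i = α_i − s_i = 0, so s_i* = α_i.
NE contributions = (4.7, 3.4); S = 8.1.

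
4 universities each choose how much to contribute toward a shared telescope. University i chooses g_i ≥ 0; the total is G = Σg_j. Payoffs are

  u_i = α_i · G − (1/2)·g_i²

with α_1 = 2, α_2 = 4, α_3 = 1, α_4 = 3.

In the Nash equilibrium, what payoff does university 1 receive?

University i's FOC: ∂u_i/∂g_i = α_i − g_i = 0, so g_i* = α_i.
NE contributions = (2, 4, 1, 3); G = 10.
u_1 = α_1·G − ½·(g_1)² = 2·10 − ½·2² = 18.

18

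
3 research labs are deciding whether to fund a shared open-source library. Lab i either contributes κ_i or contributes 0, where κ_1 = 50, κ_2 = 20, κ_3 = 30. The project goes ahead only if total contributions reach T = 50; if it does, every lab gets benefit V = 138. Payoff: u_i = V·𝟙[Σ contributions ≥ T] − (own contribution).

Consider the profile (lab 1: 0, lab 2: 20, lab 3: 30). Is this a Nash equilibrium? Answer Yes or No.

Yes

Total = 50 ≥ 50: provided.
Lab 1 (pledges 0, payoff 138): pledging 50 → total 100, payoff 88. No gain.
Lab 2 (pledges 20, payoff 118): dropping to 0 → total 30, payoff 0. No gain.
Lab 3 (pledges 30, payoff 108): dropping to 0 → total 20, payoff 0. No gain.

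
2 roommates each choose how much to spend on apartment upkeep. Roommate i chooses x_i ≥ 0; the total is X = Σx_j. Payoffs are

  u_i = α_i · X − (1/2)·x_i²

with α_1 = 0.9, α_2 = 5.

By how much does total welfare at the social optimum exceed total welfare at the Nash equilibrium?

Roommate i's FOC: ∂u_i/∂x_i = α_i − x_i = 0, so x_i* = α_i.
NE contributions = (0.9, 5); X = 5.9.
W^NE = (Σα)·X − ½Σα_i² = 5.9² − ½·25.81 = 21.905.
Planner sets x_i = Σα_j = 5.9 for every i, so X^SO = 2·5.9 = 11.8.
W^SO = (Σα)·X^SO − ½·2·(Σα)² = (2/2)·5.9² = 34.81.
Deadweight loss = W^SO − W^NE = 12.905.

12.905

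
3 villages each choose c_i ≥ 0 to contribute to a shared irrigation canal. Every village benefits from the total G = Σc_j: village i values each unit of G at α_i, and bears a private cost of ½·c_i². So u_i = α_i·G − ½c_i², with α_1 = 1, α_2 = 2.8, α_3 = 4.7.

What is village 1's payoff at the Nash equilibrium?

8

Village i's FOC: ∂u_i/∂c_i = α_i − c_i = 0, so c_i* = α_i.
NE contributions = (1, 2.8, 4.7); G = 8.5.
u_1 = α_1·G − ½·(c_1)² = 1·8.5 − ½·1² = 8.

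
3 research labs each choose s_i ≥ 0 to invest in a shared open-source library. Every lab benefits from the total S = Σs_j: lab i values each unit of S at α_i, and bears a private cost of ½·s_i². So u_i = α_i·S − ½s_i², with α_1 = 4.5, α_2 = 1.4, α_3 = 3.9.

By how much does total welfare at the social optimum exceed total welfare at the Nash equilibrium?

66.73

Lab i's FOC: ∂u_i/∂s_i = α_i − s_i = 0, so s_i* = α_i.
NE contributions = (4.5, 1.4, 3.9); S = 9.8.
W^NE = (Σα)·S − ½Σα_i² = 9.8² − ½·37.42 = 77.33.
Planner sets s_i = Σα_j = 9.8 for every i, so S^SO = 3·9.8 = 29.4.
W^SO = (Σα)·S^SO − ½·3·(Σα)² = (3/2)·9.8² = 144.06.
Deadweight loss = W^SO − W^NE = 66.73.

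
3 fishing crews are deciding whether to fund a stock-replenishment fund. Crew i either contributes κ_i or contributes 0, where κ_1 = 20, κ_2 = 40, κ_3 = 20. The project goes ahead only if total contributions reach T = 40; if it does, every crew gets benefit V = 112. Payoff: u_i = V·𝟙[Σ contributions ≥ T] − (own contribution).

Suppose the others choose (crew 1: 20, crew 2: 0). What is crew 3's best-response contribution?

20

Others' total = 20. Contributing 20 brings total to 40 ≥ 40: gain V − κ_3 = 92.
Best response: 20.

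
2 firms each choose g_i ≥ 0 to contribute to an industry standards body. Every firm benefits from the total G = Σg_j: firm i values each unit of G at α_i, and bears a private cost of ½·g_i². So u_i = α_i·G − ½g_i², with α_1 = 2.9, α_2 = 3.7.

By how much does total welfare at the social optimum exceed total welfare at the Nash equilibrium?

Firm i's FOC: ∂u_i/∂g_i = α_i − g_i = 0, so g_i* = α_i.
NE contributions = (2.9, 3.7); G = 6.6.
W^NE = (Σα)·G − ½Σα_i² = 6.6² − ½·22.1 = 32.51.
Planner sets g_i = Σα_j = 6.6 for every i, so G^SO = 2·6.6 = 13.2.
W^SO = (Σα)·G^SO − ½·2·(Σα)² = (2/2)·6.6² = 43.56.
Deadweight loss = W^SO − W^NE = 11.05.

11.05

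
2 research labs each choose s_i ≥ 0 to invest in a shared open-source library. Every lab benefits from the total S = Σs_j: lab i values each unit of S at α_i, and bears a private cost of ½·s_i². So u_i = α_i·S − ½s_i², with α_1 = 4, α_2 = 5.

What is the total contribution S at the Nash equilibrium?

Lab i's FOC: ∂u_i/∂s_i = α_i − s_i = 0, so s_i* = α_i.
NE contributions = (4, 5); S = 9.

9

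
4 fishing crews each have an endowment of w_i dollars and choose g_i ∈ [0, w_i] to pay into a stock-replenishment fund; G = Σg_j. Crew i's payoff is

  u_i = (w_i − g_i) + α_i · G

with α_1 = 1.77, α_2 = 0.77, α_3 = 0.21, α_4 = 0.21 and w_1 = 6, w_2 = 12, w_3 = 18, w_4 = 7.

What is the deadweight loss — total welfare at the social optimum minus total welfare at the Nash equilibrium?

72.52

∂u_i/∂g_i = α_i − 1, so crew i contributes w_i if α_i > 1, else 0.
α_i > 1 for i ∈ {1}; NE contributions (6, 0, 0, 0), G = 6.
W^NE = Σw_i − G^NE + (Σα_i)·G^NE = 43 + 1.96·6 = 54.76.
Planner: ∂(Σu_j)/∂g_i = Σα_j − 1 = 1.96 > 0, so everyone contributes w_i; G^SO = 43, W^SO = 43 + 1.96·43 = 127.28.
Deadweight loss = 72.52.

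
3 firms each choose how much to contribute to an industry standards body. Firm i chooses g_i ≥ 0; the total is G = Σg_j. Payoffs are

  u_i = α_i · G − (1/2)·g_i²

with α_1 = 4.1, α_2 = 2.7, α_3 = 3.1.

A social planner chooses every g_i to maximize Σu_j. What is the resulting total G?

Planner FOC: ∂(Σu_j)/∂g_i = (Σα_j) − g_i = 0, so g_i^SO = Σα_j = 9.9 for every i; G^SO = 29.7.

29.7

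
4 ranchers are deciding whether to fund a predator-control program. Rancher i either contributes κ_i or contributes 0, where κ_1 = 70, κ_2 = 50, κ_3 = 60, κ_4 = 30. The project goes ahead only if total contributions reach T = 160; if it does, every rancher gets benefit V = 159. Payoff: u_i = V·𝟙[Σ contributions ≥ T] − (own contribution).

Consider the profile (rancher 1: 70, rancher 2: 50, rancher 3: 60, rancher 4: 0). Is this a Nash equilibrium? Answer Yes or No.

Total = 180 ≥ 160: provided.
Rancher 1 (pledges 70, payoff 89): dropping to 0 → total 110, payoff 0. No gain.
Rancher 2 (pledges 50, payoff 109): dropping to 0 → total 130, payoff 0. No gain.
Rancher 3 (pledges 60, payoff 99): dropping to 0 → total 120, payoff 0. No gain.
Rancher 4 (pledges 0, payoff 159): pledging 30 → total 210, payoff 129. No gain.

Yes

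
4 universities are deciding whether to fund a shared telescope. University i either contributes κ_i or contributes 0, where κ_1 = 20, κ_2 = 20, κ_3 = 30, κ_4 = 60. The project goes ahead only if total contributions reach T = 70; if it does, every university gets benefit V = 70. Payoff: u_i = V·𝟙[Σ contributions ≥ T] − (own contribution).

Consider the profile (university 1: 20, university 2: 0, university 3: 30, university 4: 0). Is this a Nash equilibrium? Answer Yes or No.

No

Total = 50 < 70: not provided.
University 1 (pledges 20, payoff -20): dropping to 0 → total 30, payoff 0. Profitable deviation.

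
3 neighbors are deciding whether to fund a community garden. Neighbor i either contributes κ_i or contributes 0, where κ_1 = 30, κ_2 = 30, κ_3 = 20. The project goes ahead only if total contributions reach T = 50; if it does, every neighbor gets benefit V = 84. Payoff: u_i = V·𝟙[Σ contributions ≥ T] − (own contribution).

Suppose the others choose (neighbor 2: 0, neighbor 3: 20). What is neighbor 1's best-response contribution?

30

Others' total = 20. Contributing 30 brings total to 50 ≥ 50: gain V − κ_1 = 54.
Best response: 30.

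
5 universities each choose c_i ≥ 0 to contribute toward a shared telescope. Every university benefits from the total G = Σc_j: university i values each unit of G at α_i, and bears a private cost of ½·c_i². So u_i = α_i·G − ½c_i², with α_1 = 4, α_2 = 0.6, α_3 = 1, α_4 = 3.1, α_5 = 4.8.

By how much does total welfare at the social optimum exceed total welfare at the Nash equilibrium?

298.38

University i's FOC: ∂u_i/∂c_i = α_i − c_i = 0, so c_i* = α_i.
NE contributions = (4, 0.6, 1, 3.1, 4.8); G = 13.5.
W^NE = (Σα)·G − ½Σα_i² = 13.5² − ½·50.01 = 157.245.
Planner sets c_i = Σα_j = 13.5 for every i, so G^SO = 5·13.5 = 67.5.
W^SO = (Σα)·G^SO − ½·5·(Σα)² = (5/2)·13.5² = 455.625.
Deadweight loss = W^SO − W^NE = 298.38.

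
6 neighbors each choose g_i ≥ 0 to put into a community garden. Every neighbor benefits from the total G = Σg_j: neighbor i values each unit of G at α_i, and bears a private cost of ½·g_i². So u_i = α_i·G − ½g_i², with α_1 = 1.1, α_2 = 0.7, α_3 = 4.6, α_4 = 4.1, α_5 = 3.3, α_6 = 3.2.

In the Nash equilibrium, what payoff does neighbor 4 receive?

Neighbor i's FOC: ∂u_i/∂g_i = α_i − g_i = 0, so g_i* = α_i.
NE contributions = (1.1, 0.7, 4.6, 4.1, 3.3, 3.2); G = 17.
u_4 = α_4·G − ½·(g_4)² = 4.1·17 − ½·4.1² = 61.295.

61.295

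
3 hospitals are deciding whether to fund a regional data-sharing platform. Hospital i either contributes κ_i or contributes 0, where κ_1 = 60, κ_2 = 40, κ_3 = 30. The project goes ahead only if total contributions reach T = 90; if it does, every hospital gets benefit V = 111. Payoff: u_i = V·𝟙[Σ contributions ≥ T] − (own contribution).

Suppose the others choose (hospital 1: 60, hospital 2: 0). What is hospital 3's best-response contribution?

30

Others' total = 60. Contributing 30 brings total to 90 ≥ 90: gain V − κ_3 = 81.
Best response: 30.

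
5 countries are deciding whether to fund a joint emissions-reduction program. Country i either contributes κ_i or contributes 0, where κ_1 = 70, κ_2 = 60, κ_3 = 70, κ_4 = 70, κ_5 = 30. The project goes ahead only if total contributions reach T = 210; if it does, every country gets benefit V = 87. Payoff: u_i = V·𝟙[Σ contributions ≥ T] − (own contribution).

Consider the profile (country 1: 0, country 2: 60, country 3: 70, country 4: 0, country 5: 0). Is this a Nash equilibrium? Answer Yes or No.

Total = 130 < 210: not provided.
Country 1 (pledges 0, payoff 0): pledging 70 → total 200, payoff -70. No gain.
Country 2 (pledges 60, payoff -60): dropping to 0 → total 70, payoff 0. Profitable deviation.

No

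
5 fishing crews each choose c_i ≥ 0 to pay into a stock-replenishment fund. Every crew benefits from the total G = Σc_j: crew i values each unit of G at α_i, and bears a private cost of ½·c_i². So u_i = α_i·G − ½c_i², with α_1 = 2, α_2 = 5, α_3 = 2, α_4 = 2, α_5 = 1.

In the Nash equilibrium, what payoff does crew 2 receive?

Crew i's FOC: ∂u_i/∂c_i = α_i − c_i = 0, so c_i* = α_i.
NE contributions = (2, 5, 2, 2, 1); G = 12.
u_2 = α_2·G − ½·(c_2)² = 5·12 − ½·5² = 47.5.

47.5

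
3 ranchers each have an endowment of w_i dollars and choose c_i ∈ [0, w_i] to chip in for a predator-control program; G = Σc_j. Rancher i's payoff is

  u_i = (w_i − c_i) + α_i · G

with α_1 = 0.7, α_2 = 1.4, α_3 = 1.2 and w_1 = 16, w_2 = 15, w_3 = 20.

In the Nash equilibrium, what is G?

35

∂u_i/∂c_i = α_i − 1, so rancher i contributes w_i if α_i > 1, else 0.
α_i > 1 for i ∈ {2, 3}; NE contributions (0, 15, 20), G = 35.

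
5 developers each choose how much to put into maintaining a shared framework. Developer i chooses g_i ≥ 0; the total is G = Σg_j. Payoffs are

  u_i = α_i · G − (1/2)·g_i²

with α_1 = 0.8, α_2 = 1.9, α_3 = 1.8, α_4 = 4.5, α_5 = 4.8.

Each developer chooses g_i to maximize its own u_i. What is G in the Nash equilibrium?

13.8

Developer i's FOC: ∂u_i/∂g_i = α_i − g_i = 0, so g_i* = α_i.
NE contributions = (0.8, 1.9, 1.8, 4.5, 4.8); G = 13.8.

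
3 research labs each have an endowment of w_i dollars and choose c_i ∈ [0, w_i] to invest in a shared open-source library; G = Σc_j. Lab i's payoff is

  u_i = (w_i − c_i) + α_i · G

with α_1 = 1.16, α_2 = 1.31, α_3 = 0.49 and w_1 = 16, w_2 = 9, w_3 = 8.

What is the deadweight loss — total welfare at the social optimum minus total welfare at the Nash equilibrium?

∂u_i/∂c_i = α_i − 1, so lab i contributes w_i if α_i > 1, else 0.
α_i > 1 for i ∈ {1, 2}; NE contributions (16, 9, 0), G = 25.
W^NE = Σw_i − G^NE + (Σα_i)·G^NE = 33 + 1.96·25 = 82.
Planner: ∂(Σu_j)/∂c_i = Σα_j − 1 = 1.96 > 0, so everyone contributes w_i; G^SO = 33, W^SO = 33 + 1.96·33 = 97.68.
Deadweight loss = 15.68.

15.68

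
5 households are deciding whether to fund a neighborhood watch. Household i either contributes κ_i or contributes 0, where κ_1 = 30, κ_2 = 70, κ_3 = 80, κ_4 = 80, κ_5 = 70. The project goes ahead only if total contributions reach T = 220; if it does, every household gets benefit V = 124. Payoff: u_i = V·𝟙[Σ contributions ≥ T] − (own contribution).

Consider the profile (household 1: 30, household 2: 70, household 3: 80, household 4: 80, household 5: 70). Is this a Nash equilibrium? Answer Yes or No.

No

Total = 330 ≥ 220: provided.
Household 1 (pledges 30, payoff 94): dropping to 0 → total 300, payoff 124. Profitable deviation.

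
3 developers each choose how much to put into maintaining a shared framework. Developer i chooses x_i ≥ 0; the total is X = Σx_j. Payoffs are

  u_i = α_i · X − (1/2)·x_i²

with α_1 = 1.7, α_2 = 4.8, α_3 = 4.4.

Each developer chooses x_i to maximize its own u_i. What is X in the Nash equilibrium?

10.9

Developer i's FOC: ∂u_i/∂x_i = α_i − x_i = 0, so x_i* = α_i.
NE contributions = (1.7, 4.8, 4.4); X = 10.9.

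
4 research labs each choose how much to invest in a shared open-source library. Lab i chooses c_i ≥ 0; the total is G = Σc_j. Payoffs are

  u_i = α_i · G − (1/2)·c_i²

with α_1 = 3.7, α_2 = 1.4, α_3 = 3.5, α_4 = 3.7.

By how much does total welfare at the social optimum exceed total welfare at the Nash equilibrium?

Lab i's FOC: ∂u_i/∂c_i = α_i − c_i = 0, so c_i* = α_i.
NE contributions = (3.7, 1.4, 3.5, 3.7); G = 12.3.
W^NE = (Σα)·G − ½Σα_i² = 12.3² − ½·41.59 = 130.495.
Planner sets c_i = Σα_j = 12.3 for every i, so G^SO = 4·12.3 = 49.2.
W^SO = (Σα)·G^SO − ½·4·(Σα)² = (4/2)·12.3² = 302.58.
Deadweight loss = W^SO − W^NE = 172.085.

172.085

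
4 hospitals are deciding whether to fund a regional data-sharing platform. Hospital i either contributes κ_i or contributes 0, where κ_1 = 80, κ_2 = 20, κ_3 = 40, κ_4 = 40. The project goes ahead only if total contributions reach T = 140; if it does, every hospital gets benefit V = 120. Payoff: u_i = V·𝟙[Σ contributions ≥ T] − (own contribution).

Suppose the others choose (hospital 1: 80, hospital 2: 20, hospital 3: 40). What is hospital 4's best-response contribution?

0

Others' total = 140 ≥ 140; contributing adds cost 40 for no extra benefit.
Best response: 0.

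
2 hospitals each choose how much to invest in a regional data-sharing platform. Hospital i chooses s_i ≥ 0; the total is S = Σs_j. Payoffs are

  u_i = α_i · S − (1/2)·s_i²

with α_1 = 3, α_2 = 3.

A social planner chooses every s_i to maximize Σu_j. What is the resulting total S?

12

Planner FOC: ∂(Σu_j)/∂s_i = (Σα_j) − s_i = 0, so s_i^SO = Σα_j = 6 for every i; S^SO = 12.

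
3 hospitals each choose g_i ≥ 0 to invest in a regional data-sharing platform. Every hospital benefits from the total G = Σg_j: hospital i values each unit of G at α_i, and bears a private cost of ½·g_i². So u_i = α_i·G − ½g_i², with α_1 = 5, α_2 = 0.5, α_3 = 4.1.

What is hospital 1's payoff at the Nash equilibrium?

Hospital i's FOC: ∂u_i/∂g_i = α_i − g_i = 0, so g_i* = α_i.
NE contributions = (5, 0.5, 4.1); G = 9.6.
u_1 = α_1·G − ½·(g_1)² = 5·9.6 − ½·5² = 35.5.

35.5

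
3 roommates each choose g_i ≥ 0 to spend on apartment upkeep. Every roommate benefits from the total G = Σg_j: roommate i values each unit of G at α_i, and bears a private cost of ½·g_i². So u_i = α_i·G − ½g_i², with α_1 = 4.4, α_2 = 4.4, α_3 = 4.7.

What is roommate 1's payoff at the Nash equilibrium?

49.72

Roommate i's FOC: ∂u_i/∂g_i = α_i − g_i = 0, so g_i* = α_i.
NE contributions = (4.4, 4.4, 4.7); G = 13.5.
u_1 = α_1·G − ½·(g_1)² = 4.4·13.5 − ½·4.4² = 49.72.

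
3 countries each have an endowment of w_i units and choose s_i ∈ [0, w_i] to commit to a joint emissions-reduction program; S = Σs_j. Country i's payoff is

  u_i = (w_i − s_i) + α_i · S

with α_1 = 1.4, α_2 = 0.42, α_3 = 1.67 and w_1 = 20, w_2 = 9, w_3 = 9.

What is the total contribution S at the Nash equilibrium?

29

∂u_i/∂s_i = α_i − 1, so country i contributes w_i if α_i > 1, else 0.
α_i > 1 for i ∈ {1, 3}; NE contributions (20, 0, 9), S = 29.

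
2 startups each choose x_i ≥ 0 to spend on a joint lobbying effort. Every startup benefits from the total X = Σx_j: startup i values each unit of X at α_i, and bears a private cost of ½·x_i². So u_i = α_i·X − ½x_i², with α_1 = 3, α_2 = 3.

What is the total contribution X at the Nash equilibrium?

6

Startup i's FOC: ∂u_i/∂x_i = α_i − x_i = 0, so x_i* = α_i.
NE contributions = (3, 3); X = 6.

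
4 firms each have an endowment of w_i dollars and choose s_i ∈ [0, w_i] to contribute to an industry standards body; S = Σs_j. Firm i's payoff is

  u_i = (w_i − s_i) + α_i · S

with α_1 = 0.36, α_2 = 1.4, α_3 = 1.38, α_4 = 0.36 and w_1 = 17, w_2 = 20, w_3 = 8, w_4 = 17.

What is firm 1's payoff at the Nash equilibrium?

27.08

∂u_i/∂s_i = α_i − 1, so firm i contributes w_i if α_i > 1, else 0.
α_i > 1 for i ∈ {2, 3}; NE contributions (0, 20, 8, 0), S = 28.
u_1 = (17 − 0) + 0.36·28 = 27.08.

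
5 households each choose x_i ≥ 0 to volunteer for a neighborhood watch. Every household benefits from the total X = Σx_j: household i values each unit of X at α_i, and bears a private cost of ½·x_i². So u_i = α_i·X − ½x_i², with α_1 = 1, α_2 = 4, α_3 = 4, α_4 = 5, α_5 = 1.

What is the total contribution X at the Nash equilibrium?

Household i's FOC: ∂u_i/∂x_i = α_i − x_i = 0, so x_i* = α_i.
NE contributions = (1, 4, 4, 5, 1); X = 15.

15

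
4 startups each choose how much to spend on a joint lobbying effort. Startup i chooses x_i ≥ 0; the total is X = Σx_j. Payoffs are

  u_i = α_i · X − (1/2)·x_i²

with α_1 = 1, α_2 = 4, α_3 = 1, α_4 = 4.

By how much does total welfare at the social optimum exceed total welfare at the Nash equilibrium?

117

Startup i's FOC: ∂u_i/∂x_i = α_i − x_i = 0, so x_i* = α_i.
NE contributions = (1, 4, 1, 4); X = 10.
W^NE = (Σα)·X − ½Σα_i² = 10² − ½·34 = 83.
Planner sets x_i = Σα_j = 10 for every i, so X^SO = 4·10 = 40.
W^SO = (Σα)·X^SO − ½·4·(Σα)² = (4/2)·10² = 200.
Deadweight loss = W^SO − W^NE = 117.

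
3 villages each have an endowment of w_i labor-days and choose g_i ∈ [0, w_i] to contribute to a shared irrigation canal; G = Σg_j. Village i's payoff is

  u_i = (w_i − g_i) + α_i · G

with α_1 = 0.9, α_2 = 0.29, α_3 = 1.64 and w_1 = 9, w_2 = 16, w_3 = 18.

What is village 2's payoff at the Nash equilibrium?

21.22

∂u_i/∂g_i = α_i − 1, so village i contributes w_i if α_i > 1, else 0.
α_i > 1 for i ∈ {3}; NE contributions (0, 0, 18), G = 18.
u_2 = (16 − 0) + 0.29·18 = 21.22.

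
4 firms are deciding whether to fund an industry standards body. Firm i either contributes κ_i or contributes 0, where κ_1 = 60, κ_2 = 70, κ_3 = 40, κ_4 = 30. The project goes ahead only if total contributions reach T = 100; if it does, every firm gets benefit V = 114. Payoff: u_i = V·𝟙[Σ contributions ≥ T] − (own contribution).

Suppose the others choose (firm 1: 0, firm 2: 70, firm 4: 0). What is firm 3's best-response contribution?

40

Others' total = 70. Contributing 40 brings total to 110 ≥ 100: gain V − κ_3 = 74.
Best response: 40.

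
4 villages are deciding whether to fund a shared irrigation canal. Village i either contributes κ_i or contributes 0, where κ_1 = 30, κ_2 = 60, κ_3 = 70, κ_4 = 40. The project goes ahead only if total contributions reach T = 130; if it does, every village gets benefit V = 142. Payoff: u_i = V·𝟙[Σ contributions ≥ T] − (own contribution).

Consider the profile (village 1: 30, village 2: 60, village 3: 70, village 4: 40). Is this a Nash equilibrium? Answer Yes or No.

Total = 200 ≥ 130: provided.
Village 1 (pledges 30, payoff 112): dropping to 0 → total 170, payoff 142. Profitable deviation.

No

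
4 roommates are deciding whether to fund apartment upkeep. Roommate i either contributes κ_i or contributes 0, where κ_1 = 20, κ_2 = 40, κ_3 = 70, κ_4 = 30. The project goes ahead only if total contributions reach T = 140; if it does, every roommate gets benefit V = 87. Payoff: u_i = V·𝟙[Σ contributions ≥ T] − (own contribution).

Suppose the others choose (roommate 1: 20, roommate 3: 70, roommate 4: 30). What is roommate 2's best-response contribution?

40

Others' total = 120. Contributing 40 brings total to 160 ≥ 140: gain V − κ_2 = 47.
Best response: 40.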